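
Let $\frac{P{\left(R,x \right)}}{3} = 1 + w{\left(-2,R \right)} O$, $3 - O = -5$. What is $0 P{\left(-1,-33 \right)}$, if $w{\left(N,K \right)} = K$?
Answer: $0$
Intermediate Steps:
$O = 8$ ($O = 3 - -5 = 3 + 5 = 8$)
$P{\left(R,x \right)} = 3 + 24 R$ ($P{\left(R,x \right)} = 3 \left(1 + R 8\right) = 3 \left(1 + 8 R\right) = 3 + 24 R$)
$0 P{\left(-1,-33 \right)} = 0 \left(3 + 24 \left(-1\right)\right) = 0 \left(3 - 24\right) = 0 \left(-21\right) = 0$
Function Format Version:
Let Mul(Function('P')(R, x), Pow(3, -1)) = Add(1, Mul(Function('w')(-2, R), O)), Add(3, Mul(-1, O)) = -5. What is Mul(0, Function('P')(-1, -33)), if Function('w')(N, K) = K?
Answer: 0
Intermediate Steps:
O = 8 (O = Add(3, Mul(-1, -5)) = Add(3, 5) = 8)
Function('P')(R, x) = Add(3, Mul(24, R)) (Function('P')(R, x) = Mul(3, Add(1, Mul(R, 8))) = Mul(3, Add(1, Mul(8, R))) = Add(3, Mul(24, R)))
Mul(0, Function('P')(-1, -33)) = Mul(0, Add(3, Mul(24, -1))) = Mul(0, Add(3, -24)) = Mul(0, -21) = 0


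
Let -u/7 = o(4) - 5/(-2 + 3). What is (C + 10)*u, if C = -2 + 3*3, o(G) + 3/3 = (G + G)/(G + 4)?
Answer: 595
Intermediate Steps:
o(G) = -1 + 2*G/(4 + G) (o(G) = -1 + (G + G)/(G + 4) = -1 + (2*G)/(4 + G) = -1 + 2*G/(4 + G))
C = 7 (C = -2 + 9 = 7)
u = 35 (u = -7*((-4 + 4)/(4 + 4) - 5/(-2 + 3)) = -7*(0/8 - 5/1) = -7*((⅛)*0 - 5*1) = -7*(0 - 5) = -7*(-5) = 35)
(C + 10)*u = (7 + 10)*35 = 17*35 = 595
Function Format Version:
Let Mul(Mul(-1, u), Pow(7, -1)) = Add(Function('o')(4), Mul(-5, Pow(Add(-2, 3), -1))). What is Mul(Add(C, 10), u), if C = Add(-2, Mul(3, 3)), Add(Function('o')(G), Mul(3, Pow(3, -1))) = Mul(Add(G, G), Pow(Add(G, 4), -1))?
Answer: 595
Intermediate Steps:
Function('o')(G) = Add(-1, Mul(2, G, Pow(Add(4, G), -1))) (Function('o')(G) = Add(-1, Mul(Add(G, G), Pow(Add(G, 4), -1))) = Add(-1, Mul(Mul(2, G), Pow(Add(4, G), -1))) = Add(-1, Mul(2, G, Pow(Add(4, G), -1))))
C = 7 (C = Add(-2, 9) = 7)
u = 35 (u = Mul(-7, Add(Mul(Pow(Add(4, 4), -1), Add(-4, 4)), Mul(-5, Pow(Add(-2, 3), -1)))) = Mul(-7, Add(Mul(Pow(8, -1), 0), Mul(-5, Pow(1, -1)))) = Mul(-7, Add(Mul(Rational(1, 8), 0), Mul(-5, 1))) = Mul(-7, Add(0, -5)) = Mul(-7, -5) = 35)
Mul(Add(C, 10), u) = Mul(Add(7, 10), 35) = Mul(17, 35) = 595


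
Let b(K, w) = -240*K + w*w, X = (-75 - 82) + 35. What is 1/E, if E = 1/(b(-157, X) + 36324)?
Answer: 88888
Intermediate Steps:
X = -122 (X = -157 + 35 = -122)
b(K, w) = w² - 240*K (b(K, w) = -240*K + w² = w² - 240*K)
E = 1/88888 (E = 1/(((-122)² - 240*(-157)) + 36324) = 1/((14884 + 37680) + 36324) = 1/(52564 + 36324) = 1/88888 ≈ 1.1250e-5)
1/E = 1/(1/88888) = 88888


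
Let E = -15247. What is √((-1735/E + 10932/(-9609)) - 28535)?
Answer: I*√68057522881738496018/48836141 ≈ 168.93*I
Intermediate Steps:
√((-1735/E + 10932/(-9609)) - 28535) = √((-1735/(-15247) + 10932/(-9609)) - 28535) = √((-1735*(-1/15247) + 10932*(-1/9609)) - 28535) = √((1735/15247 - 3644/3203) - 28535) = √(-50002863/48836141 - 28535) = √(-1393589286298/48836141) = I*√68057522881738496018/48836141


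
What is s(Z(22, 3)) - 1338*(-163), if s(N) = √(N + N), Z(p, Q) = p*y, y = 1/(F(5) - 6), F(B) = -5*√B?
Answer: 218094 + 2*I*√11/√(6 + 5*√5) ≈ 2.1809e+5 + 1.6003*I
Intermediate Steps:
y = 1/(-6 - 5*√5) (y = 1/(-5*√5 - 6) = 1/(-6 - 5*√5) ≈ -0.058206)
Z(p, Q) = p*(6/89 - 5*√5/89)
s(N) = √2*√N (s(N) = √(2*N) = √2*√N)
s(Z(22, 3)) - 1338*(-163) = √2*√((6/89)*22 - 5/89*22*√5) - 1338*(-163) = √2*√(132/89 - 110*√5/89) - 1*(-218094) = √2*√(132/89 - 110*√5/89) + 218094 = 218094 + √2*√(132/89 - 110*√5/89)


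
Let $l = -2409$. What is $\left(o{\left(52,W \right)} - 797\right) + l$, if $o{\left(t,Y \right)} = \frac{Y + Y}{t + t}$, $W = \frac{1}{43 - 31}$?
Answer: $- \frac{2000543}{624} \approx -3206.0$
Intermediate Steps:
$W = \frac{1}{12} \approx 0.083333$
$o{\left(t,Y \right)} = \frac{Y}{t}$ ($o{\left(t,Y \right)} = \frac{2 Y}{2 t} = 2 Y \frac{1}{2 t} = \frac{Y}{t}$)
$\left(o{\left(52,W \right)} - 797\right) + l = \left(\frac{1}{12 \cdot 52} - 797\right) - 2409 = \left(\frac{1}{12} \cdot \frac{1}{52} - 797\right) - 2409 = \left(\frac{1}{624} - 797\right) - 2409 = - \frac{497327}{624} - 2409 = - \frac{2000543}{624}$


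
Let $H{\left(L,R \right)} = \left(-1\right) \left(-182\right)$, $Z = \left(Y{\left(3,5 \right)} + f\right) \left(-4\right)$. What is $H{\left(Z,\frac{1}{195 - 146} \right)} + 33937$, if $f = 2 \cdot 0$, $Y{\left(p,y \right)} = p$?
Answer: $34119$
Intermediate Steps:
$f = 0$
$Z = -12$ ($Z = \left(3 + 0\right) \left(-4\right) = 3 \left(-4\right) = -12$)
$H{\left(L,R \right)} = 182$
$H{\left(Z,\frac{1}{195 - 146} \right)} + 33937 = 182 + 33937 = 34119$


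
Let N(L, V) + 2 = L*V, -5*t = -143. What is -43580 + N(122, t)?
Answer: -200464/5 ≈ -40093.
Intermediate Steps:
t = 143/5 (t = -⅕*(-143) = 143/5 ≈ 28.600)
N(L, V) = -2 + L*V
-43580 + N(122, t) = -43580 + (-2 + 122*(143/5)) = -43580 + (-2 + 17446/5) = -43580 + 17436/5 = -200464/5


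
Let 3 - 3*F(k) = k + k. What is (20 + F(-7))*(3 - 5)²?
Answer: 308/3 ≈ 102.67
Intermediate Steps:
F(k) = 1 - 2*k/3 (F(k) = 1 - (k + k)/3 = 1 - 2*k/3)
(20 + F(-7))*(3 - 5)² = (20 + (1 - ⅔*(-7)))*(3 - 5)² = (20 + (1 + 14/3))*(-2)² = (20 + 17/3)*4 = (77/3)*4 = 308/3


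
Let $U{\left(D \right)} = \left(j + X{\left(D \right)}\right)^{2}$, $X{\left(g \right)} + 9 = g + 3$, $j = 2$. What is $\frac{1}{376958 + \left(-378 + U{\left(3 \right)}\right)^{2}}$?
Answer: $\frac{1}{519087} \approx 1.9265 \cdot 10^{-6}$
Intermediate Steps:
$X{\left(g \right)} = -6 + g$ ($X{\left(g \right)} = -9 + \left(g + 3\right) = -9 + \left(3 + g\right) = -6 + g$)
$U{\left(D \right)} = \left(-4 + D\right)^{2}$ ($U{\left(D \right)} = \left(2 + \left(-6 + D\right)\right)^{2} = \left(-4 + D\right)^{2}$)
$\frac{1}{376958 + \left(-378 + U{\left(3 \right)}\right)^{2}} = \frac{1}{376958 + \left(-378 + \left(-4 + 3\right)^{2}\right)^{2}} = \frac{1}{376958 + \left(-378 + \left(-1\right)^{2}\right)^{2}} = \frac{1}{376958 + \left(-378 + 1\right)^{2}} = \frac{1}{376958 + \left(-377\right)^{2}} = \frac{1}{376958 + 142129} = \frac{1}{519087}$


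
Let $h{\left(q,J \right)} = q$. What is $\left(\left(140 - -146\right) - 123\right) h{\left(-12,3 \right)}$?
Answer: $-1956$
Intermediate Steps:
$\left(\left(140 - -146\right) - 123\right) h{\left(-12,3 \right)} = \left(\left(140 - -146\right) - 123\right) \left(-12\right) = \left(\left(140 + 146\right) - 123\right) \left(-12\right) = \left(286 - 123\right) \left(-12\right) = 163 \left(-12\right) = -1956$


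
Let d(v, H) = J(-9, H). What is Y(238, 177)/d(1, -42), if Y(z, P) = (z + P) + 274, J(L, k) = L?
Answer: -689/9 ≈ -76.556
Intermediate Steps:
Y(z, P) = 274 + P + z (Y(z, P) = (P + z) + 274 = 274 + P + z)
d(v, H) = -9
Y(238, 177)/d(1, -42) = (274 + 177 + 238)/(-9) = 689*(-⅑) = -689/9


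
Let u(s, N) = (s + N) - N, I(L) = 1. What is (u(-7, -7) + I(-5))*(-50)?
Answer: 300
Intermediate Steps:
u(s, N) = s (u(s, N) = (N + s) - N = s)
(u(-7, -7) + I(-5))*(-50) = (-7 + 1)*(-50) = -6*(-50) = 300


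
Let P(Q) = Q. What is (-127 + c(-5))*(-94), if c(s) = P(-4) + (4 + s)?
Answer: 12408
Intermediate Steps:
c(s) = s (c(s) = -4 + (4 + s) = s)
(-127 + c(-5))*(-94) = (-127 - 5)*(-94) = -132*(-94) = 12408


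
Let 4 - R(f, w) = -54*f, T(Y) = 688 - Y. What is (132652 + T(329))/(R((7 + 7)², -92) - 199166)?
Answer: -133011/188578 ≈ -0.70534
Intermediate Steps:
R(f, w) = 4 + 54*f (R(f, w) = 4 - (-54)*f = 4 + 54*f)
(132652 + T(329))/(R((7 + 7)², -92) - 199166) = (132652 + (688 - 1*329))/((4 + 54*(7 + 7)²) - 199166) = (132652 + (688 - 329))/((4 + 54*14²) - 199166) = (132652 + 359)/((4 + 54*196) - 199166) = 133011/((4 + 10584) - 199166) = 133011/(10588 - 199166) = 133011/(-188578) = 133011*(-1/188578) = -133011/188578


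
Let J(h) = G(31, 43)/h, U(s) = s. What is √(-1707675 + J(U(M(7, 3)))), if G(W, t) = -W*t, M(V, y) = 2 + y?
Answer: 2*I*√10674635/5 ≈ 1306.9*I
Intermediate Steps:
G(W, t) = -W*t
J(h) = -1333/h (J(h) = (-1*31*43)/h = -1333/h)
√(-1707675 + J(U(M(7, 3)))) = √(-1707675 - 1333/(2 + 3)) = √(-1707675 - 1333/5) = √(-8539708/5) = 2*I*√10674635/5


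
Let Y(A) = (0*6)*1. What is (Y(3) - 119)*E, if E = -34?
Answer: 4046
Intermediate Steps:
Y(A) = 0 (Y(A) = 0*1 = 0)
(Y(3) - 119)*E = (0 - 119)*(-34) = -119*(-34) = 4046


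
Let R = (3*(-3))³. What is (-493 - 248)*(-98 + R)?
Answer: 612807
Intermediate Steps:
R = -729 (R = (-9)³ = -729)
(-493 - 248)*(-98 + R) = (-493 - 248)*(-98 - 729) = -741*(-827) = 612807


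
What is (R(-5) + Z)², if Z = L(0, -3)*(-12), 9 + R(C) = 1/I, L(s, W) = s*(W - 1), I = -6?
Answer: 3025/36 ≈ 84.028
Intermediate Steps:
L(s, W) = s*(-1 + W)
R(C) = -55/6 (R(C) = -9 + 1/(-6) = -9 - ⅙ = -55/6)
Z = 0 (Z = (0*(-1 - 3))*(-12) = (0*(-4))*(-12) = 0*(-12) = 0)
(R(-5) + Z)² = (-55/6 + 0)² = (-55/6)² = 3025/36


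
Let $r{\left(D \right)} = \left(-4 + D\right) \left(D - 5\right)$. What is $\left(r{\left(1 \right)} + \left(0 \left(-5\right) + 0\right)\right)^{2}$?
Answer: $144$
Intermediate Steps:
$r{\left(D \right)} = \left(-5 + D\right) \left(-4 + D\right)$ ($r{\left(D \right)} = \left(-4 + D\right) \left(-5 + D\right) = \left(-5 + D\right) \left(-4 + D\right)$)
$\left(r{\left(1 \right)} + \left(0 \left(-5\right) + 0\right)\right)^{2} = \left(\left(20 + 1^{2} - 9\right) + \left(0 \left(-5\right) + 0\right)\right)^{2} = \left(\left(20 + 1 - 9\right) + \left(0 + 0\right)\right)^{2} = \left(12 + 0\right)^{2} = 12^{2} = 144$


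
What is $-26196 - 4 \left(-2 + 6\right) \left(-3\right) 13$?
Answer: $-25572$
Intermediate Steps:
$-26196 - 4 \left(-2 + 6\right) \left(-3\right) 13 = -26196 - 4 \cdot 4 \left(-3\right) 13 = -26196 - 4 \left(-12\right) 13 = -26196 - \left(-48\right) 13 = -26196 - -624 = -26196 + 624 = -25572$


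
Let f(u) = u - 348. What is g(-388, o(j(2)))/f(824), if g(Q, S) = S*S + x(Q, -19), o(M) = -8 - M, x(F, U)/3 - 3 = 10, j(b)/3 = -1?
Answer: 16/119 ≈ 0.13445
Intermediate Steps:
j(b) = -3 (j(b) = 3*(-1) = -3)
x(F, U) = 39 (x(F, U) = 9 + 3*10 = 9 + 30 = 39)
g(Q, S) = 39 + S² (g(Q, S) = S*S + 39 = S² + 39 = 39 + S²)
f(u) = -348 + u
g(-388, o(j(2)))/f(824) = (39 + (-8 - 1*(-3))²)/(-348 + 824) = (39 + (-8 + 3)²)/476 = (39 + (-5)²)*(1/476) = (39 + 25)*(1/476) = 64*(1/476) = 16/119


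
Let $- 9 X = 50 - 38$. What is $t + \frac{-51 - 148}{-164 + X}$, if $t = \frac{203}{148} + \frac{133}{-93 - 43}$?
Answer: $\frac{498335}{311984} \approx 1.5973$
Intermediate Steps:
$X = - \frac{4}{3}$ ($X = - \frac{50 - 38}{9} = \left(- \frac{1}{9}\right) 12 = - \frac{4}{3} \approx -1.3333$)
$t = \frac{1981}{5032}$ ($t = 203 \cdot \frac{1}{148} + \frac{133}{-93 - 43} = \frac{203}{148} + \frac{133}{-136} = \frac{203}{148} + 133 \left(- \frac{1}{136}\right) = \frac{203}{148} - \frac{133}{136} = \frac{1981}{5032} \approx 0.39368$)
$t + \frac{-51 - 148}{-164 + X} = \frac{1981}{5032} + \frac{-51 - 148}{-164 - \frac{4}{3}} = \frac{1981}{5032} + \frac{-51 - 148}{- \frac{496}{3}} = \frac{1981}{5032} + \left(-51 - 148\right) \left(- \frac{3}{496}\right) = \frac{1981}{5032} - - \frac{597}{496} = \frac{1981}{5032} + \frac{597}{496} = \frac{498335}{311984}$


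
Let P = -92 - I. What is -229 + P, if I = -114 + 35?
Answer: -242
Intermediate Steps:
I = -79
P = -13 (P = -92 - 1*(-79) = -92 + 79 = -13)
-229 + P = -229 - 13 = -242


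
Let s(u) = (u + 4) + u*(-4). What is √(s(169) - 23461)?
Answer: 2*I*√5991 ≈ 154.8*I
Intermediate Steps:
s(u) = 4 - 3*u (s(u) = (4 + u) - 4*u = 4 - 3*u)
√(s(169) - 23461) = √((4 - 3*169) - 23461) = √((4 - 507) - 23461) = √(-503 - 23461) = √(-23964) = 2*I*√5991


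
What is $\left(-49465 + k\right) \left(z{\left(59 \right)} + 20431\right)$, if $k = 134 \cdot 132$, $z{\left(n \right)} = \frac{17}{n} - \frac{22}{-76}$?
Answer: $- \frac{1455628009869}{2242} \approx -6.4925 \cdot 10^{8}$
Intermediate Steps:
$z{\left(n \right)} = \frac{11}{38} + \frac{17}{n}$ ($z{\left(n \right)} = \frac{17}{n} - - \frac{11}{38} = \frac{17}{n} + \frac{11}{38} = \frac{11}{38} + \frac{17}{n}$)
$k = 17688$
$\left(-49465 + k\right) \left(z{\left(59 \right)} + 20431\right) = \left(-49465 + 17688\right) \left(\left(\frac{11}{38} + \frac{17}{59}\right) + 20431\right) = - 31777 \left(\left(\frac{11}{38} + 17 \cdot \frac{1}{59}\right) + 20431\right) = - 31777 \left(\left(\frac{11}{38} + \frac{17}{59}\right) + 20431\right) = - 31777 \left(\frac{1295}{2242} + 20431\right) = \left(-31777\right) \frac{45807597}{2242} = - \frac{1455628009869}{2242}$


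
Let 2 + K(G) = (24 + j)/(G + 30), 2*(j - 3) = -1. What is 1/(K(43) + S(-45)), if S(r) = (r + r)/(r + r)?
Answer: -146/93 ≈ -1.5699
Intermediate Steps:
j = 5/2 (j = 3 + (½)*(-1) = 3 - ½ = 5/2 ≈ 2.5000)
S(r) = 1 (S(r) = (2*r)/((2*r)) = (2*r)*(1/(2*r)) = 1)
K(G) = -2 + 53/(2*(30 + G)) (K(G) = -2 + (24 + 5/2)/(G + 30) = -2 + 53/(2*(30 + G)))
1/(K(43) + S(-45)) = 1/((-67 - 4*43)/(2*(30 + 43)) + 1) = 1/((½)*(-67 - 172)/73 + 1) = 1/((½)*(1/73)*(-239) + 1) = 1/(-239/146 + 1) = 1/(-93/146) = -146/93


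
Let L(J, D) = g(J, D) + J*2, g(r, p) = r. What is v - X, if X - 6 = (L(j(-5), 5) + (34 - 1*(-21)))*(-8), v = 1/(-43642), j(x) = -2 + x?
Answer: 11608771/43642 ≈ 266.00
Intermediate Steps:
L(J, D) = 3*J (L(J, D) = J + J*2 = J + 2*J = 3*J)
v = -1/43642 ≈ -2.2914e-5
X = -266 (X = 6 + (3*(-2 - 5) + (34 - 1*(-21)))*(-8) = 6 + (3*(-7) + (34 + 21))*(-8) = 6 + (-21 + 55)*(-8) = 6 + 34*(-8) = 6 - 272 = -266)
v - X = -1/43642 - 1*(-266) = -1/43642 + 266 = 11608771/43642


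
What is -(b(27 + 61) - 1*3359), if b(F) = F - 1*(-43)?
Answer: 3228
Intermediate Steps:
b(F) = 43 + F (b(F) = F + 43 = 43 + F)
-(b(27 + 61) - 1*3359) = -((43 + (27 + 61)) - 1*3359) = -((43 + 88) - 3359) = -(131 - 3359) = -1*(-3228) = 3228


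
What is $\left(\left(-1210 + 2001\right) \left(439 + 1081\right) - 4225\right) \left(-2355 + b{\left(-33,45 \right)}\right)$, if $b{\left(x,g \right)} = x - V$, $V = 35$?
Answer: $-2902984185$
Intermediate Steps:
$b{\left(x,g \right)} = -35 + x$ ($b{\left(x,g \right)} = x - 35 = -35 + x$)
$\left(\left(-1210 + 2001\right) \left(439 + 1081\right) - 4225\right) \left(-2355 + b{\left(-33,45 \right)}\right) = \left(\left(-1210 + 2001\right) \left(439 + 1081\right) - 4225\right) \left(-2355 - 68\right) = \left(791 \cdot 1520 - 4225\right) \left(-2355 - 68\right) = \left(1202320 - 4225\right) \left(-2423\right) = 1198095 \left(-2423\right) = -2902984185$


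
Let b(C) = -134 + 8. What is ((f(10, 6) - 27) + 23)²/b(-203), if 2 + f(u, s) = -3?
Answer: -9/14 ≈ -0.64286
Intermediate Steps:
b(C) = -126
f(u, s) = -5 (f(u, s) = -2 - 3 = -5)
((f(10, 6) - 27) + 23)²/b(-203) = ((-5 - 27) + 23)²/(-126) = (-32 + 23)²*(-1/126) = (-9)²*(-1/126) = 81*(-1/126) = -9/14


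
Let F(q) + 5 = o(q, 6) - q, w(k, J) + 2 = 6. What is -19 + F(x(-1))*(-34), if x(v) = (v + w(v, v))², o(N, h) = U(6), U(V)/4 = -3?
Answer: 865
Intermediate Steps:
U(V) = -12 (U(V) = 4*(-3) = -12)
o(N, h) = -12
w(k, J) = 4 (w(k, J) = -2 + 6 = 4)
x(v) = (4 + v)² (x(v) = (v + 4)² = (4 + v)²)
F(q) = -17 - q (F(q) = -5 + (-12 - q) = -17 - q)
-19 + F(x(-1))*(-34) = -19 + (-17 - (4 - 1)²)*(-34) = -19 + (-17 - 1*3²)*(-34) = -19 + (-17 - 1*9)*(-34) = -19 + (-17 - 9)*(-34) = -19 - 26*(-34) = -19 + 884 = 865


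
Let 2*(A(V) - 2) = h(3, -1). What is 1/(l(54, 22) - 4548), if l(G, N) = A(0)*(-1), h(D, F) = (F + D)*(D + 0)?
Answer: -1/4553 ≈ -0.00021964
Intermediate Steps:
h(D, F) = D*(D + F) (h(D, F) = (D + F)*D = D*(D + F))
A(V) = 5 (A(V) = 2 + (3*(3 - 1))/2 = 2 + (3*2)/2 = 2 + (½)*6 = 2 + 3 = 5)
l(G, N) = -5 (l(G, N) = 5*(-1) = -5)
1/(l(54, 22) - 4548) = 1/(-5 - 4548) = 1/(-4553) = -1/4553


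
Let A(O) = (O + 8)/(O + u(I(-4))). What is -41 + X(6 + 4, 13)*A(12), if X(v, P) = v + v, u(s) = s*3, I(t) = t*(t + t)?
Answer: -1007/27 ≈ -37.296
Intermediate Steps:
I(t) = 2*t**2 (I(t) = t*(2*t) = 2*t**2)
u(s) = 3*s
A(O) = (8 + O)/(96 + O) (A(O) = (O + 8)/(O + 3*(2*(-4)**2)) = (8 + O)/(O + 3*(2*16)) = (8 + O)/(O + 3*32) = (8 + O)/(O + 96) = (8 + O)/(96 + O))
X(v, P) = 2*v
-41 + X(6 + 4, 13)*A(12) = -41 + (2*(6 + 4))*((8 + 12)/(96 + 12)) = -41 + (2*10)*(20/108) = -41 + 20*((1/108)*20) = -41 + 20*(5/27) = -41 + 100/27 = -1007/27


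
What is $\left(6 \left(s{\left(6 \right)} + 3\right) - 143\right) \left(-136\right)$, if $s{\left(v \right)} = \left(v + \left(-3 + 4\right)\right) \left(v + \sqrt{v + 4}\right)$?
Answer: $-17272 - 5712 \sqrt{10} \approx -35335.0$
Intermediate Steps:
$s{\left(v \right)} = \left(1 + v\right) \left(v + \sqrt{4 + v}\right)$ ($s{\left(v \right)} = \left(v + 1\right) \left(v + \sqrt{4 + v}\right) = \left(1 + v\right) \left(v + \sqrt{4 + v}\right)$)
$\left(6 \left(s{\left(6 \right)} + 3\right) - 143\right) \left(-136\right) = \left(6 \left(\left(6 + 6^{2} + \sqrt{4 + 6} + 6 \sqrt{4 + 6}\right) + 3\right) - 143\right) \left(-136\right) = \left(6 \left(\left(6 + 36 + \sqrt{10} + 6 \sqrt{10}\right) + 3\right) - 143\right) \left(-136\right) = \left(6 \left(\left(42 + 7 \sqrt{10}\right) + 3\right) - 143\right) \left(-136\right) = \left(6 \left(45 + 7 \sqrt{10}\right) - 143\right) \left(-136\right) = \left(\left(270 + 42 \sqrt{10}\right) - 143\right) \left(-136\right) = \left(127 + 42 \sqrt{10}\right) \left(-136\right) = -17272 - 5712 \sqrt{10}$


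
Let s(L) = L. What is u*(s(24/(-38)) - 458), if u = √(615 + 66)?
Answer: -8714*√681/19 ≈ -11968.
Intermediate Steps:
u = √681 ≈ 26.096
u*(s(24/(-38)) - 458) = √681*(24/(-38) - 458) = √681*(24*(-1/38) - 458) = √681*(-12/19 - 458) = √681*(-8714/19) = -8714*√681/19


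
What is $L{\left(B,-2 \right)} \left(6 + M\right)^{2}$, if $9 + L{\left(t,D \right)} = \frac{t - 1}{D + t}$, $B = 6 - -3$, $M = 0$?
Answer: $- \frac{1980}{7} \approx -282.86$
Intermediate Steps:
$B = 9$ ($B = 6 + 3 = 9$)
$L{\left(t,D \right)} = -9 + \frac{-1 + t}{D + t}$ ($L{\left(t,D \right)} = -9 + \frac{t - 1}{D + t} = -9 + \frac{-1 + t}{D + t}$)
$L{\left(B,-2 \right)} \left(6 + M\right)^{2} = \frac{-1 - -18 - 72}{-2 + 9} \left(6 + 0\right)^{2} = \frac{-1 + 18 - 72}{7} \cdot 6^{2} = \frac{1}{7} \left(-55\right) 36 = \left(- \frac{55}{7}\right) 36 = - \frac{1980}{7}$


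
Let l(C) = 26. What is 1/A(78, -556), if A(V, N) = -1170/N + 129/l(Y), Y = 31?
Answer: 1807/12768 ≈ 0.14153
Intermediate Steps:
A(V, N) = 129/26 - 1170/N (A(V, N) = -1170/N + 129/26 = 129/26 - 1170/N)
1/A(78, -556) = 1/(129/26 - 1170/(-556)) = 1/(129/26 - 1170*(-1/556)) = 1/(129/26 + 585/278) = 1/(12768/1807) = 1807/12768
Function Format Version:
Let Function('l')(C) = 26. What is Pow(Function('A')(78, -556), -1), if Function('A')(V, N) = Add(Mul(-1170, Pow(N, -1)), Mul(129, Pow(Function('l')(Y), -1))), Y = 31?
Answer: Rational(1807, 12768) ≈ 0.14153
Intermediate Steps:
Function('A')(V, N) = Add(Rational(129, 26), Mul(-1170, Pow(N, -1))) (Function('A')(V, N) = Add(Mul(-1170, Pow(N, -1)), Mul(129, Pow(26, -1))) = Add(Mul(-1170, Pow(N, -1)), Mul(129, Rational(1, 26))) = Add(Mul(-1170, Pow(N, -1)), Rational(129, 26)) = Add(Rational(129, 26), Mul(-1170, Pow(N, -1))))
Pow(Function('A')(78, -556), -1) = Pow(Add(Rational(129, 26), Mul(-1170, Pow(-556, -1))), -1) = Pow(Add(Rational(129, 26), Mul(-1170, Rational(-1, 556))), -1) = Pow(Add(Rational(129, 26), Rational(585, 278)), -1) = Pow(Rational(12768, 1807), -1) = Rational(1807, 12768)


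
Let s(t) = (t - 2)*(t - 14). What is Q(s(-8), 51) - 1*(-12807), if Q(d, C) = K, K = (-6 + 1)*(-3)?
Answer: 12822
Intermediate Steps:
s(t) = (-14 + t)*(-2 + t) (s(t) = (-2 + t)*(-14 + t) = (-14 + t)*(-2 + t))
K = 15 (K = -5*(-3) = 15)
Q(d, C) = 15
Q(s(-8), 51) - 1*(-12807) = 15 - 1*(-12807) = 15 + 12807 = 12822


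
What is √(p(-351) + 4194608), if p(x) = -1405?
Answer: √4193203 ≈ 2047.7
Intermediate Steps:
√(p(-351) + 4194608) = √(-1405 + 4194608) = √4193203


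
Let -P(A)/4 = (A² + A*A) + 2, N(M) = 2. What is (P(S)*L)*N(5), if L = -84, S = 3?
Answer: 13440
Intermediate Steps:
P(A) = -8 - 8*A² (P(A) = -4*((A² + A*A) + 2) = -4*((A² + A²) + 2) = -4*(2*A² + 2) = -4*(2 + 2*A²) = -8 - 8*A²)
(P(S)*L)*N(5) = ((-8 - 8*3²)*(-84))*2 = ((-8 - 8*9)*(-84))*2 = ((-8 - 72)*(-84))*2 = -80*(-84)*2 = 6720*2 = 13440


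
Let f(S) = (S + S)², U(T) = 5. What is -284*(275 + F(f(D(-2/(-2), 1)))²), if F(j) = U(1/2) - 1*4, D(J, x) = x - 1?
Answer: -78384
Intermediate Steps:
D(J, x) = -1 + x
f(S) = 4*S² (f(S) = (2*S)² = 4*S²)
F(j) = 1 (F(j) = 5 - 1*4 = 5 - 4 = 1)
-284*(275 + F(f(D(-2/(-2), 1)))²) = -284*(275 + 1²) = -284*(275 + 1) = -284*276 = -78384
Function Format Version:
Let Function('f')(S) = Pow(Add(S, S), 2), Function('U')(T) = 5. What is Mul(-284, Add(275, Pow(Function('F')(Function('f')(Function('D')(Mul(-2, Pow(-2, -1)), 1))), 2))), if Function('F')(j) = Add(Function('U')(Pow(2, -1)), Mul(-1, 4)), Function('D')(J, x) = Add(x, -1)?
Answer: -78384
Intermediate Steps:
Function('D')(J, x) = Add(-1, x)
Function('f')(S) = Mul(4, Pow(S, 2)) (Function('f')(S) = Pow(Mul(2, S), 2) = Mul(4, Pow(S, 2)))
Function('F')(j) = 1 (Function('F')(j) = Add(5, Mul(-1, 4)) = Add(5, -4) = 1)
Mul(-284, Add(275, Pow(Function('F')(Function('f')(Function('D')(Mul(-2, Pow(-2, -1)), 1))), 2))) = Mul(-284, Add(275, Pow(1, 2))) = Mul(-284, Add(275, 1)) = Mul(-284, 276) = -78384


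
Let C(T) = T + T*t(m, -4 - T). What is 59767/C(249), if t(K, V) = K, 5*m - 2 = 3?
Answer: 59767/498 ≈ 120.01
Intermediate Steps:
m = 1 (m = ⅖ + (⅕)*3 = ⅖ + ⅗ = 1)
C(T) = 2*T (C(T) = T + T*1 = T + T = 2*T)
59767/C(249) = 59767/((2*249)) = 59767/498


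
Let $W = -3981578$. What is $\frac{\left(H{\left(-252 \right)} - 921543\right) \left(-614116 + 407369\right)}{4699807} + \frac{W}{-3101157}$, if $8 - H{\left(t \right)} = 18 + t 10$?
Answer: $\frac{589261229630463653}{14574839376699} \approx 40430.0$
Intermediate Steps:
$H{\left(t \right)} = -10 - 10 t$ ($H{\left(t \right)} = 8 - \left(18 + t 10\right) = 8 - \left(18 + 10 t\right) = -10 - 10 t$)
$\frac{\left(H{\left(-252 \right)} - 921543\right) \left(-614116 + 407369\right)}{4699807} + \frac{W}{-3101157} = \frac{\left(\left(-10 - -2520\right) - 921543\right) \left(-614116 + 407369\right)}{4699807} - \frac{3981578}{-3101157} = \left(\left(-10 + 2520\right) - 921543\right) \left(-206747\right) \frac{1}{4699807} - - \frac{3981578}{3101157} = \left(2510 - 921543\right) \left(-206747\right) \frac{1}{4699807} + \frac{3981578}{3101157} = \left(-919033\right) \left(-206747\right) \frac{1}{4699807} + \frac{3981578}{3101157} = 190007315651 \cdot \frac{1}{4699807} + \frac{3981578}{3101157} = \frac{190007315651}{4699807} + \frac{3981578}{3101157} = \frac{589261229630463653}{14574839376699}$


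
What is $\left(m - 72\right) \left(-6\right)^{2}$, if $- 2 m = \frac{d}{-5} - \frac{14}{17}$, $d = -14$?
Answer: $- \frac{223344}{85} \approx -2627.6$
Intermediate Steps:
$m = - \frac{84}{85}$ ($m = - \frac{- \frac{14}{-5} - \frac{14}{17}}{2} = - \frac{\left(-14\right) \left(- \frac{1}{5}\right) - \frac{14}{17}}{2} = - \frac{\frac{14}{5} - \frac{14}{17}}{2} = \left(- \frac{1}{2}\right) \frac{168}{85} = - \frac{84}{85} \approx -0.98824$)
$\left(m - 72\right) \left(-6\right)^{2} = \left(- \frac{84}{85} - 72\right) \left(-6\right)^{2} = \left(- \frac{6204}{85}\right) 36 = - \frac{223344}{85}$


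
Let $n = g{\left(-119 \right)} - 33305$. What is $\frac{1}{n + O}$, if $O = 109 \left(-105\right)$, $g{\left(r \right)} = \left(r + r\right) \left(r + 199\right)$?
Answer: $- \frac{1}{63790} \approx -1.5676 \cdot 10^{-5}$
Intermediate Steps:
$g{\left(r \right)} = 2 r \left(199 + r\right)$
$O = -11445$
$n = -52345$ ($n = 2 \left(-119\right) \left(199 - 119\right) - 33305 = 2 \left(-119\right) 80 - 33305 = -19040 - 33305 = -52345$)
$\frac{1}{n + O} = \frac{1}{-52345 - 11445} = \frac{1}{-63790} = - \frac{1}{63790}$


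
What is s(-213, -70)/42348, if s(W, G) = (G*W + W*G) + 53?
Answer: 29873/42348 ≈ 0.70542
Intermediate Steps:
s(W, G) = 53 + 2*G*W (s(W, G) = (G*W + G*W) + 53 = 2*G*W + 53 = 53 + 2*G*W)
s(-213, -70)/42348 = (53 + 2*(-70)*(-213))/42348 = (53 + 29820)*(1/42348) = 29873*(1/42348) = 29873/42348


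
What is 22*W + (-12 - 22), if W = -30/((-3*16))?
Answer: -81/4 ≈ -20.250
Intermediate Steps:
W = 5/8 (W = -30/(-48) = -30*(-1/48) = 5/8 ≈ 0.62500)
22*W + (-12 - 22) = 22*(5/8) + (-12 - 22) = 55/4 - 34 = -81/4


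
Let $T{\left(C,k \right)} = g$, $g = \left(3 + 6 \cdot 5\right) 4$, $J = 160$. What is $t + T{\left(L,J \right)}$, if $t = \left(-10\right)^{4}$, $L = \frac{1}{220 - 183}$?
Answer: $10132$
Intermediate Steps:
$L = \frac{1}{37} \approx 0.027027$
$g = 132$ ($g = \left(3 + 30\right) 4 = 33 \cdot 4 = 132$)
$T{\left(C,k \right)} = 132$
$t = 10000$
$t + T{\left(L,J \right)} = 10000 + 132 = 10132$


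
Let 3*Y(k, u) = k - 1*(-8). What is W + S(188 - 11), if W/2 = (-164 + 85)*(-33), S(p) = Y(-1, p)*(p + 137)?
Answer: 17840/3 ≈ 5946.7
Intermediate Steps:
Y(k, u) = 8/3 + k/3 (Y(k, u) = (k - 1*(-8))/3 = (k + 8)/3 = (8 + k)/3 = 8/3 + k/3)
S(p) = 959/3 + 7*p/3 (S(p) = (8/3 + (⅓)*(-1))*(p + 137) = (8/3 - ⅓)*(137 + p) = 7*(137 + p)/3 = 959/3 + 7*p/3)
W = 5214 (W = 2*((-164 + 85)*(-33)) = 2*(-79*(-33)) = 2*2607 = 5214)
W + S(188 - 11) = 5214 + (959/3 + 7*(188 - 11)/3) = 5214 + (959/3 + (7/3)*177) = 5214 + (959/3 + 413) = 5214 + 2198/3 = 17840/3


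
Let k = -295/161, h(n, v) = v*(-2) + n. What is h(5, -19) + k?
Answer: 6628/161 ≈ 41.168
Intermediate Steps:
h(n, v) = n - 2*v (h(n, v) = -2*v + n = n - 2*v)
k = -295/161 (k = -295*1/161 = -295/161 ≈ -1.8323)
h(5, -19) + k = (5 - 2*(-19)) - 295/161 = (5 + 38) - 295/161 = 43 - 295/161 = 6628/161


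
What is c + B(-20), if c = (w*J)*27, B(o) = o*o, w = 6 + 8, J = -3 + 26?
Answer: 9094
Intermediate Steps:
J = 23
w = 14
B(o) = o²
c = 8694 (c = (14*23)*27 = 322*27 = 8694)
c + B(-20) = 8694 + (-20)² = 8694 + 400 = 9094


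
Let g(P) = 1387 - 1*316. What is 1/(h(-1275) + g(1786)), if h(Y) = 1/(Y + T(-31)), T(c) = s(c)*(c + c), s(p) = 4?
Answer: 1523/1631132 ≈ 0.00093371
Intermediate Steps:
g(P) = 1071 (g(P) = 1387 - 316 = 1071)
T(c) = 8*c (T(c) = 4*(c + c) = 4*(2*c) = 8*c)
h(Y) = 1/(-248 + Y) (h(Y) = 1/(Y + 8*(-31)) = 1/(Y - 248) = 1/(-248 + Y))
1/(h(-1275) + g(1786)) = 1/(1/(-248 - 1275) + 1071) = 1/(1/(-1523) + 1071) = 1/(-1/1523 + 1071) = 1/(1631132/1523) = 1523/1631132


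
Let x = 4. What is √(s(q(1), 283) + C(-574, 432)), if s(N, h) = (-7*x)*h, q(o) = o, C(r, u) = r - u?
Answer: I*√8930 ≈ 94.499*I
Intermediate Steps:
s(N, h) = -28*h (s(N, h) = (-7*4)*h = -28*h)
√(s(q(1), 283) + C(-574, 432)) = √(-28*283 + (-574 - 1*432)) = √(-7924 + (-574 - 432)) = √(-7924 - 1006) = √(-8930) = I*√8930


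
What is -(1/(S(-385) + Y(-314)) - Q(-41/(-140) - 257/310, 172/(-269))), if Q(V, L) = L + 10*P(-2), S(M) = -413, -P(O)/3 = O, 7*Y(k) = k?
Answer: 51179323/862145 ≈ 59.363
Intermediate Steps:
Y(k) = k/7
P(O) = -3*O
Q(V, L) = 60 + L (Q(V, L) = L + 10*(-3*(-2)) = L + 10*6 = L + 60 = 60 + L)
-(1/(S(-385) + Y(-314)) - Q(-41/(-140) - 257/310, 172/(-269))) = -(1/(-413 + (⅐)*(-314)) - (60 + 172/(-269))) = -(1/(-413 - 314/7) - (60 + 172*(-1/269))) = -(1/(-3205/7) - (60 - 172/269)) = -(-7/3205 - 1*15968/269) = -(-7/3205 - 15968/269) = -1*(-51179323/862145) = 51179323/862145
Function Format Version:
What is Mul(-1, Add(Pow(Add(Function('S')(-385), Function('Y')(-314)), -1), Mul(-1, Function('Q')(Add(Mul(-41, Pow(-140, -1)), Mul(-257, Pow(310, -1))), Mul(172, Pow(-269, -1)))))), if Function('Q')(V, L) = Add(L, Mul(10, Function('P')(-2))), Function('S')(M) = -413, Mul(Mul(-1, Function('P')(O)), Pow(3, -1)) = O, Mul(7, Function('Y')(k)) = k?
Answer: Rational(51179323, 862145) ≈ 59.363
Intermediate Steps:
Function('Y')(k) = Mul(Rational(1, 7), k)
Function('P')(O) = Mul(-3, O)
Function('Q')(V, L) = Add(60, L) (Function('Q')(V, L) = Add(L, Mul(10, Mul(-3, -2))) = Add(L, Mul(10, 6)) = Add(L, 60) = Add(60, L))
Mul(-1, Add(Pow(Add(Function('S')(-385), Function('Y')(-314)), -1), Mul(-1, Function('Q')(Add(Mul(-41, Pow(-140, -1)), Mul(-257, Pow(310, -1))), Mul(172, Pow(-269, -1)))))) = Mul(-1, Add(Pow(Add(-413, Mul(Rational(1, 7), -314)), -1), Mul(-1, Add(60, Mul(172, Pow(-269, -1)))))) = Mul(-1, Add(Pow(Add(-413, Rational(-314, 7)), -1), Mul(-1, Add(60, Mul(172, Rational(-1, 269)))))) = Mul(-1, Add(Pow(Rational(-3205, 7), -1), Mul(-1, Add(60, Rational(-172, 269))))) = Mul(-1, Add(Rational(-7, 3205), Mul(-1, Rational(15968, 269)))) = Mul(-1, Add(Rational(-7, 3205), Rational(-15968, 269))) = Mul(-1, Rational(-51179323, 862145)) = Rational(51179323, 862145)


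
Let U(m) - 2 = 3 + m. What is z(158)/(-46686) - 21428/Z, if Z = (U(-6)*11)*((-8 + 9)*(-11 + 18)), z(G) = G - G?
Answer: 1948/7 ≈ 278.29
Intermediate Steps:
z(G) = 0
U(m) = 5 + m (U(m) = 2 + (3 + m) = 5 + m)
Z = -77 (Z = ((5 - 6)*11)*((-8 + 9)*(-11 + 18)) = (-1*11)*(1*7) = -11*7 = -77)
z(158)/(-46686) - 21428/Z = 0/(-46686) - 21428/(-77) = 0*(-1/46686) - 21428*(-1/77) = 0 + 1948/7 = 1948/7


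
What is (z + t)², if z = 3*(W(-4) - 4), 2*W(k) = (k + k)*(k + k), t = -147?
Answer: 3969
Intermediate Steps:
W(k) = 2*k² (W(k) = ((k + k)*(k + k))/2 = ((2*k)*(2*k))/2 = (4*k²)/2 = 2*k²)
z = 84 (z = 3*(2*(-4)² - 4) = 3*(2*16 - 4) = 3*(32 - 4) = 3*28 = 84)
(z + t)² = (84 - 147)² = (-63)² = 3969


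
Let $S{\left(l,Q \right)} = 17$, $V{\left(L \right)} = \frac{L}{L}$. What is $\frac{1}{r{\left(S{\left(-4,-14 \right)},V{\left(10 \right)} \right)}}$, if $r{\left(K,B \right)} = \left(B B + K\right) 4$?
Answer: $\frac{1}{72} \approx 0.013889$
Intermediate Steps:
$V{\left(L \right)} = 1$
$r{\left(K,B \right)} = 4 K + 4 B^{2}$ ($r{\left(K,B \right)} = \left(B^{2} + K\right) 4 = \left(K + B^{2}\right) 4 = 4 K + 4 B^{2}$)
$\frac{1}{r{\left(S{\left(-4,-14 \right)},V{\left(10 \right)} \right)}} = \frac{1}{4 \cdot 17 + 4 \cdot 1^{2}} = \frac{1}{68 + 4 \cdot 1} = \frac{1}{68 + 4} = \frac{1}{72}$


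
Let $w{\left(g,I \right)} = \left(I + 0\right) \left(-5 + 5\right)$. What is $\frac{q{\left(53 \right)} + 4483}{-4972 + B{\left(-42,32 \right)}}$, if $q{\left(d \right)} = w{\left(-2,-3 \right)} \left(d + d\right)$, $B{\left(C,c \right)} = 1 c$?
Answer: $- \frac{4483}{4940} \approx -0.90749$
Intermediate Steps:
$B{\left(C,c \right)} = c$
$w{\left(g,I \right)} = 0$ ($w{\left(g,I \right)} = I 0 = 0$)
$q{\left(d \right)} = 0$ ($q{\left(d \right)} = 0 \left(d + d\right) = 0 \cdot 2 d = 0$)
$\frac{q{\left(53 \right)} + 4483}{-4972 + B{\left(-42,32 \right)}} = \frac{0 + 4483}{-4972 + 32} = \frac{4483}{-4940} = 4483 \left(- \frac{1}{4940}\right) = - \frac{4483}{4940}$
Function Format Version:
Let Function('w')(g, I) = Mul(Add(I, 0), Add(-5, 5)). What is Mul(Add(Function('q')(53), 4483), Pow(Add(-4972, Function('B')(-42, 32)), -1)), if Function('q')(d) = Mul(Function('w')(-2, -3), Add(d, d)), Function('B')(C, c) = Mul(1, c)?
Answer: Rational(-4483, 4940) ≈ -0.90749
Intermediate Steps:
Function('B')(C, c) = c
Function('w')(g, I) = 0 (Function('w')(g, I) = Mul(I, 0) = 0)
Function('q')(d) = 0 (Function('q')(d) = Mul(0, Add(d, d)) = Mul(0, Mul(2, d)) = 0)
Mul(Add(Function('q')(53), 4483), Pow(Add(-4972, Function('B')(-42, 32)), -1)) = Mul(Add(0, 4483), Pow(Add(-4972, 32), -1)) = Mul(4483, Pow(-4940, -1)) = Mul(4483, Rational(-1, 4940)) = Rational(-4483, 4940)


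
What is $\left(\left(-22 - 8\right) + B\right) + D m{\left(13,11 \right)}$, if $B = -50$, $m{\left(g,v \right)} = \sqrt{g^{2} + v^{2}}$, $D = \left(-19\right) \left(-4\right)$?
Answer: $-80 + 76 \sqrt{290} \approx 1214.2$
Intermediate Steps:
$D = 76$
$\left(\left(-22 - 8\right) + B\right) + D m{\left(13,11 \right)} = \left(\left(-22 - 8\right) - 50\right) + 76 \sqrt{13^{2} + 11^{2}} = \left(-30 - 50\right) + 76 \sqrt{169 + 121} = -80 + 76 \sqrt{290}$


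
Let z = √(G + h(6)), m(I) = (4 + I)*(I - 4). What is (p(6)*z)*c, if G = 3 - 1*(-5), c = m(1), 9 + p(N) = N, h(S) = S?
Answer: 45*√14 ≈ 168.37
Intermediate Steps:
p(N) = -9 + N
m(I) = (-4 + I)*(4 + I) (m(I) = (4 + I)*(-4 + I) = (-4 + I)*(4 + I))
c = -15 (c = -16 + 1² = -16 + 1 = -15)
G = 8 (G = 3 + 5 = 8)
z = √14 (z = √(8 + 6) = √14 ≈ 3.7417)
(p(6)*z)*c = ((-9 + 6)*√14)*(-15) = -3*√14*(-15) = 45*√14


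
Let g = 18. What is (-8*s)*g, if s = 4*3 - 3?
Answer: -1296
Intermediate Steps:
s = 9 (s = 12 - 3 = 9)
(-8*s)*g = -8*9*18 = -72*18 = -1296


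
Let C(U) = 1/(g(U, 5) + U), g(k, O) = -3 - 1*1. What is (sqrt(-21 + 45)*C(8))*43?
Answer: 43*sqrt(6)/2 ≈ 52.664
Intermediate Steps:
g(k, O) = -4 (g(k, O) = -3 - 1 = -4)
C(U) = 1/(-4 + U)
(sqrt(-21 + 45)*C(8))*43 = (sqrt(-21 + 45)/(-4 + 8))*43 = (sqrt(24)/4)*43 = ((2*sqrt(6))*(1/4))*43 = (sqrt(6)/2)*43 = 43*sqrt(6)/2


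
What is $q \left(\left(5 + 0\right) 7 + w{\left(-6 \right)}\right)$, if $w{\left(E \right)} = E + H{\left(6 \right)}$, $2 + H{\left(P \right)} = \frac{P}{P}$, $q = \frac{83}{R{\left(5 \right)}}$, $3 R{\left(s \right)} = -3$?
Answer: $-2324$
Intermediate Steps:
$R{\left(s \right)} = -1$ ($R{\left(s \right)} = \frac{1}{3} \left(-3\right) = -1$)
$q = -83$ ($q = \frac{83}{-1} = 83 \left(-1\right) = -83$)
$H{\left(P \right)} = -1$ ($H{\left(P \right)} = -2 + \frac{P}{P} = -2 + 1 = -1$)
$w{\left(E \right)} = -1 + E$ ($w{\left(E \right)} = E - 1 = -1 + E$)
$q \left(\left(5 + 0\right) 7 + w{\left(-6 \right)}\right) = - 83 \left(\left(5 + 0\right) 7 - 7\right) = - 83 \left(5 \cdot 7 - 7\right) = - 83 \left(35 - 7\right) = \left(-83\right) 28 = -2324$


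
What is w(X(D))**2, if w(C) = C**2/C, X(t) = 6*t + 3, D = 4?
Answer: 729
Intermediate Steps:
X(t) = 3 + 6*t
w(C) = C
w(X(D))**2 = (3 + 6*4)**2 = (3 + 24)**2 = 27**2 = 729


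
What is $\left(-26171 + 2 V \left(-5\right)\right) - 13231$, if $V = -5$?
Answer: $-39352$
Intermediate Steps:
$\left(-26171 + 2 V \left(-5\right)\right) - 13231 = \left(-26171 + 2 \left(-5\right) \left(-5\right)\right) - 13231 = \left(-26171 - -50\right) - 13231 = \left(-26171 + 50\right) - 13231 = -26121 - 13231 = -39352$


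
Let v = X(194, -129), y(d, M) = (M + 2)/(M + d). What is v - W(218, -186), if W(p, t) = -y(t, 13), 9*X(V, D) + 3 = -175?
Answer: -30929/1557 ≈ -19.864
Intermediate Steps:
X(V, D) = -178/9 (X(V, D) = -⅓ + (⅑)*(-175) = -⅓ - 175/9 = -178/9)
y(d, M) = (2 + M)/(M + d)
W(p, t) = -15/(13 + t) (W(p, t) = -(2 + 13)/(13 + t) = -15/(13 + t))
v = -178/9 ≈ -19.778
v - W(218, -186) = -178/9 - (-15)/(13 - 186) = -178/9 - (-15)/(-173) = -178/9 - (-15)*(-1)/173 = -178/9 - 1*15/173 = -178/9 - 15/173 = -30929/1557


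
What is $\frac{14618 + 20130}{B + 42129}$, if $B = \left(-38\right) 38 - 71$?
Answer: $\frac{2482}{2901} \approx 0.85557$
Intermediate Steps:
$B = -1515$ ($B = -1444 - 71 = -1515$)
$\frac{14618 + 20130}{B + 42129} = \frac{14618 + 20130}{-1515 + 42129} = \frac{34748}{40614} = 34748 \cdot \frac{1}{40614} = \frac{2482}{2901}$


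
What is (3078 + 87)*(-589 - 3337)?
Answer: -12425790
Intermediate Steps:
(3078 + 87)*(-589 - 3337) = 3165*(-3926) = -12425790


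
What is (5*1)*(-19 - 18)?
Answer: -185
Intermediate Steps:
(5*1)*(-19 - 18) = 5*(-37) = -185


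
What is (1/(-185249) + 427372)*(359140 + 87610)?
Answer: 35369302766362250/185249 ≈ 1.9093e+11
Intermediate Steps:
(1/(-185249) + 427372)*(359140 + 87610) = (-1/185249 + 427372)*446750 = (79170235627/185249)*446750 = 35369302766362250/185249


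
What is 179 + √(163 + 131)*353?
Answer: 179 + 2471*√6 ≈ 6231.7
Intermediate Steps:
179 + √(163 + 131)*353 = 179 + √294*353 = 179 + (7*√6)*353 = 179 + 2471*√6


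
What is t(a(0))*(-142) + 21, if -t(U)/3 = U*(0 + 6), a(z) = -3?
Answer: -7647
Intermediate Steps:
t(U) = -18*U (t(U) = -3*U*(0 + 6) = -3*U*6 = -18*U)
t(a(0))*(-142) + 21 = -18*(-3)*(-142) + 21 = 54*(-142) + 21 = -7668 + 21 = -7647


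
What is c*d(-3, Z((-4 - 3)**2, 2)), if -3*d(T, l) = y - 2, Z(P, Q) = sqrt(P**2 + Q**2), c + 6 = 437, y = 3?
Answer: -431/3 ≈ -143.67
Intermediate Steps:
c = 431 (c = -6 + 437 = 431)
d(T, l) = -1/3 (d(T, l) = -(3 - 2)/3 = -1/3*1 = -1/3)
c*d(-3, Z((-4 - 3)**2, 2)) = 431*(-1/3) = -431/3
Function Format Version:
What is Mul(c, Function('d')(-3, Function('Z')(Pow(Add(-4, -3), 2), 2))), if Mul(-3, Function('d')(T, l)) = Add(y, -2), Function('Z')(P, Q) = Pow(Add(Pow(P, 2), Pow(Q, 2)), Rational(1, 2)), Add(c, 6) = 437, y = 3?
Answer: Rational(-431, 3) ≈ -143.67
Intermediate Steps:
c = 431 (c = Add(-6, 437) = 431)
Function('d')(T, l) = Rational(-1, 3) (Function('d')(T, l) = Mul(Rational(-1, 3), Add(3, -2)) = Mul(Rational(-1, 3), 1) = Rational(-1, 3))
Mul(c, Function('d')(-3, Function('Z')(Pow(Add(-4, -3), 2), 2))) = Mul(431, Rational(-1, 3)) = Rational(-431, 3)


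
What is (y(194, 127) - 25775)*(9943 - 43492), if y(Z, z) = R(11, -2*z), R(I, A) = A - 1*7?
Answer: 873481764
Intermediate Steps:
R(I, A) = -7 + A (R(I, A) = A - 7 = -7 + A)
y(Z, z) = -7 - 2*z
(y(194, 127) - 25775)*(9943 - 43492) = ((-7 - 2*127) - 25775)*(9943 - 43492) = ((-7 - 254) - 25775)*(-33549) = (-261 - 25775)*(-33549) = -26036*(-33549) = 873481764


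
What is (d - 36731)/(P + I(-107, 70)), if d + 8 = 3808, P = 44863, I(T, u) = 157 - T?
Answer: -32931/45127 ≈ -0.72974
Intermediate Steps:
d = 3800 (d = -8 + 3808 = 3800)
(d - 36731)/(P + I(-107, 70)) = (3800 - 36731)/(44863 + (157 - 1*(-107))) = -32931/(44863 + (157 + 107)) = -32931/(44863 + 264) = -32931/45127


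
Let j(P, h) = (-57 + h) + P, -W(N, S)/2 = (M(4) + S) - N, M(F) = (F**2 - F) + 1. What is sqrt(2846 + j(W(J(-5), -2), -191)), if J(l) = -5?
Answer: sqrt(2566) ≈ 50.656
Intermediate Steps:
M(F) = 1 + F**2 - F
W(N, S) = -26 - 2*S + 2*N (W(N, S) = -2*(((1 + 4**2 - 1*4) + S) - N) = -2*(((1 + 16 - 4) + S) - N) = -2*((13 + S) - N) = -2*(13 + S - N) = -26 - 2*S + 2*N)
j(P, h) = -57 + P + h
sqrt(2846 + j(W(J(-5), -2), -191)) = sqrt(2846 + (-57 + (-26 - 2*(-2) + 2*(-5)) - 191)) = sqrt(2846 + (-57 + (-26 + 4 - 10) - 191)) = sqrt(2846 + (-57 - 32 - 191)) = sqrt(2846 - 280) = sqrt(2566)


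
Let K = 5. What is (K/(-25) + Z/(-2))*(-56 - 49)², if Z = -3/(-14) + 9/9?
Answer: -35595/4 ≈ -8898.8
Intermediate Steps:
Z = 17/14 (Z = -3*(-1/14) + 9*(⅑) = 3/14 + 1 = 17/14 ≈ 1.2143)
(K/(-25) + Z/(-2))*(-56 - 49)² = (5/(-25) + (17/14)/(-2))*(-56 - 49)² = (5*(-1/25) + (17/14)*(-½))*(-105)² = (-⅕ - 17/28)*11025 = -113/140*11025 = -35595/4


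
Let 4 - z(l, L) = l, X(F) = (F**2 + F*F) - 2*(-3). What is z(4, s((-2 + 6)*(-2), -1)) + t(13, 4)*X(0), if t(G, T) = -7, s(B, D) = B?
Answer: -42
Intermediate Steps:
X(F) = 6 + 2*F**2 (X(F) = (F**2 + F**2) + 6 = 2*F**2 + 6 = 6 + 2*F**2)
z(l, L) = 4 - l
z(4, s((-2 + 6)*(-2), -1)) + t(13, 4)*X(0) = (4 - 1*4) - 7*(6 + 2*0**2) = (4 - 4) - 7*(6 + 2*0) = 0 - 7*(6 + 0) = 0 - 7*6 = 0 - 42 = -42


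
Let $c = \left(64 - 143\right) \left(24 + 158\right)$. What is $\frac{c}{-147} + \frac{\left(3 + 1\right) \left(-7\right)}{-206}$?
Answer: $\frac{211856}{2163} \approx 97.945$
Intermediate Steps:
$c = -14378$ ($c = \left(-79\right) 182 = -14378$)
$\frac{c}{-147} + \frac{\left(3 + 1\right) \left(-7\right)}{-206} = - \frac{14378}{-147} + \frac{\left(3 + 1\right) \left(-7\right)}{-206} = \left(-14378\right) \left(- \frac{1}{147}\right) + 4 \left(-7\right) \left(- \frac{1}{206}\right) = \frac{2054}{21} - - \frac{14}{103} = \frac{2054}{21} + \frac{14}{103} = \frac{211856}{2163}$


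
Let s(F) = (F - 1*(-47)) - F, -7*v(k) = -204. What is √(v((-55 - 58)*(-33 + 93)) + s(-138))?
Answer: √3731/7 ≈ 8.7260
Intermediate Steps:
v(k) = 204/7 (v(k) = -⅐*(-204) = 204/7)
s(F) = 47 (s(F) = (F + 47) - F = (47 + F) - F = 47)
√(v((-55 - 58)*(-33 + 93)) + s(-138)) = √(204/7 + 47) = √(533/7) = √3731/7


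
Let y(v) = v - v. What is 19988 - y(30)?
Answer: 19988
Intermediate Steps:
y(v) = 0
19988 - y(30) = 19988 - 1*0 = 19988 + 0 = 19988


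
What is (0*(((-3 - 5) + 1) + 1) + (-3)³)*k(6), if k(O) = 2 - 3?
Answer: 27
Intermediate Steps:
k(O) = -1
(0*(((-3 - 5) + 1) + 1) + (-3)³)*k(6) = (0*(((-3 - 5) + 1) + 1) + (-3)³)*(-1) = (0*((-8 + 1) + 1) - 27)*(-1) = (0*(-7 + 1) - 27)*(-1) = (0*(-6) - 27)*(-1) = (0 - 27)*(-1) = -27*(-1) = 27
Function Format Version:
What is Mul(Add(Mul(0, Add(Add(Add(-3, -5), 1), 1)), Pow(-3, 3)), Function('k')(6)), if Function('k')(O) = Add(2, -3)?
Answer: 27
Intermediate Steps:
Function('k')(O) = -1
Mul(Add(Mul(0, Add(Add(Add(-3, -5), 1), 1)), Pow(-3, 3)), Function('k')(6)) = Mul(Add(Mul(0, Add(Add(Add(-3, -5), 1), 1)), Pow(-3, 3)), -1) = Mul(Add(Mul(0, Add(Add(-8, 1), 1)), -27), -1) = Mul(Add(Mul(0, Add(-7, 1)), -27), -1) = Mul(Add(Mul(0, -6), -27), -1) = Mul(Add(0, -27), -1) = Mul(-27, -1) = 27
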